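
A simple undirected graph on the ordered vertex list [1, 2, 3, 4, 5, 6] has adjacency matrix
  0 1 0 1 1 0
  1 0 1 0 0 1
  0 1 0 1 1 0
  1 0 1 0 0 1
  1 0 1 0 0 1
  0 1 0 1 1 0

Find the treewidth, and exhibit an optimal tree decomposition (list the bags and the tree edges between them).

Each bag holds 4 vertices, so the decomposition has width 3, which upper-bounds the treewidth. For the lower bound: the 4 vertex sets {1,5}, {2,6}, {3}, {4} are disjoint, each induces a connected subgraph, and every pair is joined by at least one edge of G. Contracting each set to a single vertex therefore yields K_{4} as a minor, and since treewidth is minor-monotone, tw(G) ≥ tw(K_{4}) = 3. Hence tw(G) = 3 exactly.

Treewidth 3.
One such decomposition:
Bags: B1 = {1, 3, 5, 6}  B2 = {1, 2, 3, 6}  B3 = {1, 3, 4, 6}
Tree: B1–B2, B2–B3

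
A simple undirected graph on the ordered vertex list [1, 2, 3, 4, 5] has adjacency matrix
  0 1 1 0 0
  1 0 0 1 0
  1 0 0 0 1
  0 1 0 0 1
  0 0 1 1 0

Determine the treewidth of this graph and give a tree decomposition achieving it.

Treewidth 2.
One such decomposition:
Bags: B1 = {2, 4, 5}  B2 = {1, 2, 5}  B3 = {1, 3, 5}
Tree: B1–B2, B2–B3

Each bag holds 3 vertices, so the decomposition has width 2, which upper-bounds the treewidth. The edges 5–4–2–1–3–5 form a cycle, so G is not a tree and its treewidth is at least 2. Therefore the treewidth is 2.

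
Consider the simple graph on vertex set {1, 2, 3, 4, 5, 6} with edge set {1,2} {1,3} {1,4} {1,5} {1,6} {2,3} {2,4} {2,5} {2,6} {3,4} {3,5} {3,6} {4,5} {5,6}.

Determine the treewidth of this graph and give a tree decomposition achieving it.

Treewidth 4.
Bags: B1 = {1, 2, 3, 5, 6}  B2 = {1, 2, 3, 4, 5}
Tree: B1–B2

The largest bag has 5 vertices, giving width 4; this decomposition certifies tw(G) ≤ 4. For the lower bound, the 5 vertices {1, 2, 3, 4, 5} are pairwise adjacent, and any tree decomposition puts a clique entirely inside one bag — forcing width ≥ 4. Hence tw(G) = 4 exactly.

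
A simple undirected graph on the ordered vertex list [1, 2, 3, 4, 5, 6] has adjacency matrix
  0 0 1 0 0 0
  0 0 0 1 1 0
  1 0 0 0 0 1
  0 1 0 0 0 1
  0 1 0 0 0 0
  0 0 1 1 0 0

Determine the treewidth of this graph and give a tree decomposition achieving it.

Treewidth 1.
One optimal decomposition is:
Bags: B1 = {2, 5}  B2 = {2, 4}  B3 = {4, 6}  B4 = {3, 6}  B5 = {1, 3}
Tree: B1–B2, B2–B3, B3–B4, B4–B5

Each bag holds 2 vertices, so the decomposition has width 1, which upper-bounds the treewidth. Since G has at least one edge (e.g. 5–2), it is not an edgeless graph, so tw(G) ≥ 1. Combining the bounds, tw(G) = 1.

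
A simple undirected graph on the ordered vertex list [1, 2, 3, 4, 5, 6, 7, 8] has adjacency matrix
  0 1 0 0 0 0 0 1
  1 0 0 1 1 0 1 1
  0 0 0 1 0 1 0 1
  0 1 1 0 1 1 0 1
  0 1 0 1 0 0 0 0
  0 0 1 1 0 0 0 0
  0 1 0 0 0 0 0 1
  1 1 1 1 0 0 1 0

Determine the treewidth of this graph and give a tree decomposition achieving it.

Treewidth 2.
One such decomposition:
Bags: B1 = {2, 4, 8}  B2 = {3, 4, 8}  B3 = {3, 4, 6}  B4 = {1, 2, 8}  B5 = {2, 4, 5}  B6 = {2, 7, 8}
Tree: B1–B2, B2–B3, B1–B4, B1–B5, B1–B6

The largest bag has 3 vertices, giving width 2; this decomposition certifies tw(G) ≤ 2. Conversely, {1, 2, 8} is a clique of size 3, and the vertices of any clique must share a bag in every tree decomposition; so some bag has ≥ 3 vertices and tw(G) ≥ 2. The upper and lower bounds meet at 2, so that is the treewidth.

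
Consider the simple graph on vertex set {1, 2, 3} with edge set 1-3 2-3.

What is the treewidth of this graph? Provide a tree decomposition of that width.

Treewidth 1.
One such decomposition:
Bags: B1 = {2, 3}  B2 = {1, 3}
Tree: B1–B2

The largest bag has 2 vertices, giving width 1; this decomposition certifies tw(G) ≤ 1. Any graph with an edge has treewidth ≥ 1, and G has the edge 2–3. Combining the bounds, tw(G) = 1.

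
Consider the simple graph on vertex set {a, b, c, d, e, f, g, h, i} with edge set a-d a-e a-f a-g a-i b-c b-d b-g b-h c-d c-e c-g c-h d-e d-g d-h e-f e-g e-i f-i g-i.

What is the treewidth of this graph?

3

A width-3 tree decomposition is:
Bags: B1 = {a, e, g, i}  B2 = {a, d, e, g}  B3 = {c, d, e, g}  B4 = {a, e, f, i}  B5 = {b, c, d, g}  B6 = {b, c, d, h}
Tree: B1–B2, B2–B3, B1–B4, B3–B5, B5–B6
The largest bag has 4 vertices, giving width 3; this decomposition certifies tw(G) ≤ 3. Conversely, {c, d, e, g} is a clique of size 4, and the vertices of any clique must share a bag in every tree decomposition; so some bag has ≥ 4 vertices and tw(G) ≥ 3. Therefore the treewidth is 3.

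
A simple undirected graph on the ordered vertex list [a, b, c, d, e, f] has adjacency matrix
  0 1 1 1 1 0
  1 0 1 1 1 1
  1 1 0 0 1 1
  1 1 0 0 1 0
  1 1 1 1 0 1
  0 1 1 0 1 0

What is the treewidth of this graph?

A width-3 tree decomposition is:
Bags: B1 = {a, b, c, e}  B2 = {b, c, e, f}  B3 = {a, b, d, e}
Tree: B1–B2, B1–B3
The largest bag has 4 vertices, giving width 3; this decomposition certifies tw(G) ≤ 3. Conversely, {a, b, d, e} is a clique of size 4, and the vertices of any clique must share a bag in every tree decomposition; so some bag has ≥ 4 vertices and tw(G) ≥ 3. Therefore the treewidth is 3.

3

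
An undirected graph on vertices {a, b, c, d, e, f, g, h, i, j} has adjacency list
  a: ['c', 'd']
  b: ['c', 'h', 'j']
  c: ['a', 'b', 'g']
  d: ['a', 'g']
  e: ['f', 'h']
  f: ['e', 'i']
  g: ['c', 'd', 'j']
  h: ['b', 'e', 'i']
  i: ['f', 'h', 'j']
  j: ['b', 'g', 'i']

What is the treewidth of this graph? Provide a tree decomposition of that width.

Treewidth 2.
One optimal decomposition is:
Bags: B1 = {e, f, h}  B2 = {f, h, i}  B3 = {b, h, i}  B4 = {b, i, j}  B5 = {b, c, j}  B6 = {c, g, j}  B7 = {a, c, g}  B8 = {a, d, g}
Tree: B1–B2, B2–B3, B3–B4, B4–B5, B5–B6, B6–B7, B7–B8

Each bag holds 3 vertices, so the decomposition has width 2, which upper-bounds the treewidth. For the lower bound, G contains the cycle e–f–i–h–e, so G is not a forest; only forests have treewidth ≤ 1, hence tw(G) ≥ 2. The upper and lower bounds meet at 2, so that is the treewidth.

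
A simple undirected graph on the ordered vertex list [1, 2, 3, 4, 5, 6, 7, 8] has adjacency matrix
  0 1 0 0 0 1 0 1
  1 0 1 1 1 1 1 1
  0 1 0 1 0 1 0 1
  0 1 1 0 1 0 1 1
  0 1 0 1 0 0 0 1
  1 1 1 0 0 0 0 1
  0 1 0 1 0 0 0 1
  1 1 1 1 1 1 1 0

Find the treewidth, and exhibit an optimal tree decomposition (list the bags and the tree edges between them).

Treewidth 3.
One optimal decomposition is:
Bags: B1 = {2, 3, 4, 8}  B2 = {2, 3, 6, 8}  B3 = {2, 4, 7, 8}  B4 = {2, 4, 5, 8}  B5 = {1, 2, 6, 8}
Tree: B1–B2, B1–B3, B1–B4, B2–B5

The largest bag has 4 vertices, giving width 3; this decomposition certifies tw(G) ≤ 3. Conversely, {1, 2, 6, 8} is a clique of size 4, and the vertices of any clique must share a bag in every tree decomposition; so some bag has ≥ 4 vertices and tw(G) ≥ 3. Combining the bounds, tw(G) = 3.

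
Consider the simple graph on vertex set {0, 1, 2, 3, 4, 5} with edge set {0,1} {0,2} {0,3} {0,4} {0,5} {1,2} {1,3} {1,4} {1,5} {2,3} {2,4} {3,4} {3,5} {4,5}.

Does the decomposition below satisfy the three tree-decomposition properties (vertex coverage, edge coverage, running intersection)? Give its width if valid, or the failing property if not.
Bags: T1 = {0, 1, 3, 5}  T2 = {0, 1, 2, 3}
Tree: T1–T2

A tree decomposition must satisfy three properties: every vertex lies in some bag; for every edge, both endpoints lie together in some bag; and for every vertex, the bags containing it form a connected subtree. Here vertex 4 appears in no bag, so the decomposition is invalid.

No — vertex 4 appears in no bag.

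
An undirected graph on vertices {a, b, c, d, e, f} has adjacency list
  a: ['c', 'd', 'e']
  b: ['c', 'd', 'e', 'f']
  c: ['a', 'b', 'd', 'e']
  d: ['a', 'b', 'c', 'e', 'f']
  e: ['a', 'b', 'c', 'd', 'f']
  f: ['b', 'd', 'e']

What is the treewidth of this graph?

3

A width-3 tree decomposition is:
Bags: B1 = {b, d, e, f}  B2 = {b, c, d, e}  B3 = {a, c, d, e}
Tree: B1–B2, B2–B3
The largest bag has 4 vertices, giving width 3; this decomposition certifies tw(G) ≤ 3. Conversely, {a, c, d, e} is a clique of size 4, and the vertices of any clique must share a bag in every tree decomposition; so some bag has ≥ 4 vertices and tw(G) ≥ 3. Therefore the treewidth is 3.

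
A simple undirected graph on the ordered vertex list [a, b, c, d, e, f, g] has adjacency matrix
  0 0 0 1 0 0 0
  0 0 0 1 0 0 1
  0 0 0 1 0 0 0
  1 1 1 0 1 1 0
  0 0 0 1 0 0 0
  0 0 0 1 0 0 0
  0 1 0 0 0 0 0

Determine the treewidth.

A width-1 tree decomposition is:
Bags: B1 = {b, d}  B2 = {d, e}  B3 = {c, d}  B4 = {d, f}  B5 = {a, d}  B6 = {b, g}
Tree: B1–B2, B1–B3, B2–B4, B4–B5, B1–B6
The largest bag has 2 vertices, giving width 1; this decomposition certifies tw(G) ≤ 1. Any graph with an edge has treewidth ≥ 1, and G has the edge b–d. Therefore the treewidth is 1.

1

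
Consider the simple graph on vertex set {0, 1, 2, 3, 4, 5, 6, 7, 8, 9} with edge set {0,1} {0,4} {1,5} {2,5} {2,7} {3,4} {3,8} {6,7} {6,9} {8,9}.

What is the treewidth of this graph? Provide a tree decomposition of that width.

Every bag has size at most 3, so the width is 3 − 1 = 2 and tw(G) ≤ 2. For the lower bound, G contains the cycle 2–7–6–9–8–3–4–0–1–5–2, so G is not a forest; only forests have treewidth ≤ 1, hence tw(G) ≥ 2. Combining the bounds, tw(G) = 2.

Treewidth 2.
One optimal decomposition is:
Bags: B1 = {2, 6, 7}  B2 = {2, 6, 9}  B3 = {2, 8, 9}  B4 = {2, 3, 8}  B5 = {2, 3, 4}  B6 = {0, 2, 4}  B7 = {0, 1, 2}  B8 = {1, 2, 5}
Tree: B1–B2, B2–B3, B3–B4, B4–B5, B5–B6, B6–B7, B7–B8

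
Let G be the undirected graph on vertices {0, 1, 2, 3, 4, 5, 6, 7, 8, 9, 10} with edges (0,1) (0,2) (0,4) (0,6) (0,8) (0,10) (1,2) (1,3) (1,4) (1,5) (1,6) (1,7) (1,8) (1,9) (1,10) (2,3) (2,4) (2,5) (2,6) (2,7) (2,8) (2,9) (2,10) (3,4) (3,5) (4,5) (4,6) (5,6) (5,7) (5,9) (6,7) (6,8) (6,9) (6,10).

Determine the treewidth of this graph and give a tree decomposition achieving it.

Treewidth 4.
One optimal decomposition is:
Bags: B1 = {0, 1, 2, 4, 6}  B2 = {1, 2, 4, 5, 6}  B3 = {0, 1, 2, 6, 8}  B4 = {1, 2, 3, 4, 5}  B5 = {1, 2, 5, 6, 7}  B6 = {0, 1, 2, 6, 10}  B7 = {1, 2, 5, 6, 9}
Tree: B1–B2, B1–B3, B2–B4, B2–B5, B1–B6, B5–B7

Every bag has size at most 5, so the width is 5 − 1 = 4 and tw(G) ≤ 4. On the other hand G contains the 5-clique {1, 2, 3, 4, 5}. A clique must lie in a single bag of any decomposition, so no decomposition can have width below 4. Combining the bounds, tw(G) = 4.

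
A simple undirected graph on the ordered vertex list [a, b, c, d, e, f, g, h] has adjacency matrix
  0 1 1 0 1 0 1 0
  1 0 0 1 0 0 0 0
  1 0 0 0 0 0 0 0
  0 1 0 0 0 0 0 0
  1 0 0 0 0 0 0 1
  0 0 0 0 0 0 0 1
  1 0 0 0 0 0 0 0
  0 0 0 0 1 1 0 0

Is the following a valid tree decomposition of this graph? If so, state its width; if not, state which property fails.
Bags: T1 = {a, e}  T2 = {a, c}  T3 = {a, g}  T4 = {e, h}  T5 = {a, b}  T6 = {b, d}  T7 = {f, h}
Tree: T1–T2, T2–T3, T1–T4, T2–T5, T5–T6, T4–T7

Checking the three conditions: (i) the bags cover all of {a, b, c, d, e, f, g, h}; (ii) for each edge, some bag contains both endpoints; (iii) the bags containing any fixed vertex form a subtree. All hold, so the decomposition is valid with width 2 − 1 = 1.

Yes; width 1.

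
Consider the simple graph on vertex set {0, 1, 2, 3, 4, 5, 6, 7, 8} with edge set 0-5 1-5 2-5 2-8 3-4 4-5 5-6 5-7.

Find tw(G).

A width-1 tree decomposition is:
Bags: B1 = {0, 5}  B2 = {2, 5}  B3 = {5, 6}  B4 = {4, 5}  B5 = {2, 8}  B6 = {3, 4}  B7 = {1, 5}  B8 = {5, 7}
Tree: B1–B2, B2–B3, B2–B4, B2–B5, B4–B6, B4–B7, B2–B8
The largest bag has 2 vertices, giving width 1; this decomposition certifies tw(G) ≤ 1. G has an edge, so its treewidth is at least 1. Therefore the treewidth is 1.

1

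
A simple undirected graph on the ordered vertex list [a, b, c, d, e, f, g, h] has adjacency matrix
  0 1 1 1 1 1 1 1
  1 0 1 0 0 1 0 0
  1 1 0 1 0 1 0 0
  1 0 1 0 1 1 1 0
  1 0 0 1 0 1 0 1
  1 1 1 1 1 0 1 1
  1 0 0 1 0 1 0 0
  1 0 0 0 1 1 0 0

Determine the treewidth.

A width-3 tree decomposition is:
Bags: B1 = {a, e, f, h}  B2 = {a, d, e, f}  B3 = {a, c, d, f}  B4 = {a, d, f, g}  B5 = {a, b, c, f}
Tree: B1–B2, B2–B3, B3–B4, B3–B5
The largest bag has 4 vertices, giving width 3; this decomposition certifies tw(G) ≤ 3. On the other hand G contains the 4-clique {a, d, f, g}. A clique must lie in a single bag of any decomposition, so no decomposition can have width below 3. Hence tw(G) = 3 exactly.

3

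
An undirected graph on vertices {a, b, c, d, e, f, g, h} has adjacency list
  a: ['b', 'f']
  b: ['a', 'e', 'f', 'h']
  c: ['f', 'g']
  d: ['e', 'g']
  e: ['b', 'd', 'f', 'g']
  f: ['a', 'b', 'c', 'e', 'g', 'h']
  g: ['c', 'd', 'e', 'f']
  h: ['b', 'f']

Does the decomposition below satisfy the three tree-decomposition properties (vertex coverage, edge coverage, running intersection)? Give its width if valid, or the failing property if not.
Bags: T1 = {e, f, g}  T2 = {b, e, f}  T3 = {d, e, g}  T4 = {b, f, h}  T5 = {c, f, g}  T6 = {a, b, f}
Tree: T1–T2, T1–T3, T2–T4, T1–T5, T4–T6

Every vertex of G appears in some bag (union = {a, b, c, d, e, f, g, h}); every edge is covered by a bag; and for each vertex v the set of bags containing v is connected in the bag tree. The decomposition is therefore valid. The largest bag has 3 vertices, so the width is 2.

Yes; width 2.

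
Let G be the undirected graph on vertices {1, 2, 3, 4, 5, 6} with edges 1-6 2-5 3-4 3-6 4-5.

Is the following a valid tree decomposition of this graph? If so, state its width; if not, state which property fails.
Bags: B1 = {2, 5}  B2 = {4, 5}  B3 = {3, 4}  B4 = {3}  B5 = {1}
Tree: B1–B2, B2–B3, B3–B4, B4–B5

A tree decomposition must satisfy three properties: every vertex lies in some bag; for every edge, both endpoints lie together in some bag; and for every vertex, the bags containing it form a connected subtree. Here vertex 6 appears in no bag, so the decomposition is invalid.

No — vertex 6 appears in no bag.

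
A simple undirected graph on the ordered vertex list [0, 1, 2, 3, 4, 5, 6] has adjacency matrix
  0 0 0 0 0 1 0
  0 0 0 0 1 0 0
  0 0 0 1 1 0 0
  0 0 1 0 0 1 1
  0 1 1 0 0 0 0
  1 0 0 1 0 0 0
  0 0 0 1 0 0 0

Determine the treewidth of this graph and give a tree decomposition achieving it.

Treewidth 1.
Bags: B1 = {2, 3}  B2 = {2, 4}  B3 = {1, 4}  B4 = {3, 5}  B5 = {3, 6}  B6 = {0, 5}
Tree: B1–B2, B2–B3, B1–B4, B1–B5, B4–B6

Every bag has size at most 2, so the width is 2 − 1 = 1 and tw(G) ≤ 1. Since G has at least one edge (e.g. 3–2), it is not an edgeless graph, so tw(G) ≥ 1. Therefore the treewidth is 1.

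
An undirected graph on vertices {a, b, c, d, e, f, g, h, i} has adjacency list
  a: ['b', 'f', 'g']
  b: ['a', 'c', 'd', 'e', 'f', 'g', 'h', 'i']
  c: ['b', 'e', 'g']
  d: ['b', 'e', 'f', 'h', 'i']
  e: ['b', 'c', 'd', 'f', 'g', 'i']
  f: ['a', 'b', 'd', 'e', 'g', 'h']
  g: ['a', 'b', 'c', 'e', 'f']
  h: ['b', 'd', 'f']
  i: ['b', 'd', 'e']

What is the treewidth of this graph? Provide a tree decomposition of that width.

Treewidth 3.
One optimal decomposition is:
Bags: B1 = {b, e, f, g}  B2 = {b, c, e, g}  B3 = {b, d, e, f}  B4 = {a, b, f, g}  B5 = {b, d, f, h}  B6 = {b, d, e, i}
Tree: B1–B2, B1–B3, B1–B4, B3–B5, B3–B6

The largest bag has 4 vertices, giving width 3; this decomposition certifies tw(G) ≤ 3. Conversely, {b, c, e, g} is a clique of size 4, and the vertices of any clique must share a bag in every tree decomposition; so some bag has ≥ 4 vertices and tw(G) ≥ 3. Hence tw(G) = 3 exactly.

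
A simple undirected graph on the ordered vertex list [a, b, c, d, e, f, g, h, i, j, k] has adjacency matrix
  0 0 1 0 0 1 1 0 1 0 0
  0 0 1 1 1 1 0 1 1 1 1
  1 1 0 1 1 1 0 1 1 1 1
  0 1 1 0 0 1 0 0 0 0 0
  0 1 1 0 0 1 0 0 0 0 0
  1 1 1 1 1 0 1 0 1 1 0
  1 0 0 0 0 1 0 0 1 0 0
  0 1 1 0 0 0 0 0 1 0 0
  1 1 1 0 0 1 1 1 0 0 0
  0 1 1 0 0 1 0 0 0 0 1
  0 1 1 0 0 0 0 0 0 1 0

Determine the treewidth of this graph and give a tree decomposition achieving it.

Treewidth 3.
Bags: B1 = {b, c, f, i}  B2 = {b, c, h, i}  B3 = {b, c, e, f}  B4 = {b, c, f, j}  B5 = {a, c, f, i}  B6 = {b, c, j, k}  B7 = {a, f, g, i}  B8 = {b, c, d, f}
Tree: B1–B2, B1–B3, B3–B4, B1–B5, B4–B6, B5–B7, B3–B8

The largest bag has 4 vertices, giving width 3; this decomposition certifies tw(G) ≤ 3. On the other hand G contains the 4-clique {a, f, g, i}. A clique must lie in a single bag of any decomposition, so no decomposition can have width below 3. Combining the bounds, tw(G) = 3.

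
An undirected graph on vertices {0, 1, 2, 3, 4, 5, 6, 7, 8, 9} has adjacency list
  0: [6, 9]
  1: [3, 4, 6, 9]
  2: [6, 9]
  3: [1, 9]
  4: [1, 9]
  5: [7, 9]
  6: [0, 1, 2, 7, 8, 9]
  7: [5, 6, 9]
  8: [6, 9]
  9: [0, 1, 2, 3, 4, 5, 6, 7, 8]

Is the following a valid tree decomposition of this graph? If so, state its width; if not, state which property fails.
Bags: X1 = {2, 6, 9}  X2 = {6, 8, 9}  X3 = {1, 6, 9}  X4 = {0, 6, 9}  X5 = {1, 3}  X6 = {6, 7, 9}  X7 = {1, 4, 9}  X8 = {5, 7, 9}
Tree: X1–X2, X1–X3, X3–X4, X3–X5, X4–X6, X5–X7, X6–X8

No — edge (9,3) lies in no bag.

A tree decomposition must satisfy three properties: every vertex lies in some bag; for every edge, both endpoints lie together in some bag; and for every vertex, the bags containing it form a connected subtree. Here edge (9,3) lies in no bag, so the decomposition is invalid.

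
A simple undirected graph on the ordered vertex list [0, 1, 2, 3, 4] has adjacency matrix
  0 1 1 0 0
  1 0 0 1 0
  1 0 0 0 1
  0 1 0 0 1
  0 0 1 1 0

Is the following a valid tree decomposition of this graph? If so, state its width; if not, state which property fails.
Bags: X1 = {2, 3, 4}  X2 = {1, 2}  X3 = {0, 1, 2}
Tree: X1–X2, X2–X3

No — edge (3,1) lies in no bag.

A tree decomposition must satisfy three properties: every vertex lies in some bag; for every edge, both endpoints lie together in some bag; and for every vertex, the bags containing it form a connected subtree. Here edge (3,1) lies in no bag, so the decomposition is invalid.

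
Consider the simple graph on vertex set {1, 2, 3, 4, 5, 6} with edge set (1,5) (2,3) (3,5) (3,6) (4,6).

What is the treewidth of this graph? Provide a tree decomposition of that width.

Each bag holds 2 vertices, so the decomposition has width 1, which upper-bounds the treewidth. Since G has at least one edge (e.g. 3–2), it is not an edgeless graph, so tw(G) ≥ 1. Therefore the treewidth is 1.

Treewidth 1.
One such decomposition:
Bags: B1 = {2, 3}  B2 = {3, 5}  B3 = {1, 5}  B4 = {3, 6}  B5 = {4, 6}
Tree: B1–B2, B2–B3, B2–B4, B4–B5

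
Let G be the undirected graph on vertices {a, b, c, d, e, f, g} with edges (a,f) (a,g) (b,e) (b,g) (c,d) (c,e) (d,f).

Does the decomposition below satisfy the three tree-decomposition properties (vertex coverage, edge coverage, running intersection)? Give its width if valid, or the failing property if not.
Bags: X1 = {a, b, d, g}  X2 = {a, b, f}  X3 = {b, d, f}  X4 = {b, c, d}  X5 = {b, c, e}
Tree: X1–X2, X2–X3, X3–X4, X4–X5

No — bags containing vertex d are not connected in the tree.

A tree decomposition must satisfy three properties: every vertex lies in some bag; for every edge, both endpoints lie together in some bag; and for every vertex, the bags containing it form a connected subtree. Here bags containing vertex d are not connected in the tree, so the decomposition is invalid.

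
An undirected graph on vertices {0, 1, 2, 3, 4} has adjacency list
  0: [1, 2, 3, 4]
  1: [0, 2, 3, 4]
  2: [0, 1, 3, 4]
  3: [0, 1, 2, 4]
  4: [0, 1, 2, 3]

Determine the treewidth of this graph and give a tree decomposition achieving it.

A single bag containing all 5 vertices is trivially a valid decomposition of width 4. Conversely, {0, 1, 2, 3, 4} is a clique of size 5, and the vertices of any clique must share a bag in every tree decomposition; so some bag has ≥ 5 vertices and tw(G) ≥ 4. Hence tw(G) = 4 exactly.

Treewidth 4.
One optimal decomposition is:
Bags: B1 = {0, 1, 2, 3, 4}
Tree: (single bag)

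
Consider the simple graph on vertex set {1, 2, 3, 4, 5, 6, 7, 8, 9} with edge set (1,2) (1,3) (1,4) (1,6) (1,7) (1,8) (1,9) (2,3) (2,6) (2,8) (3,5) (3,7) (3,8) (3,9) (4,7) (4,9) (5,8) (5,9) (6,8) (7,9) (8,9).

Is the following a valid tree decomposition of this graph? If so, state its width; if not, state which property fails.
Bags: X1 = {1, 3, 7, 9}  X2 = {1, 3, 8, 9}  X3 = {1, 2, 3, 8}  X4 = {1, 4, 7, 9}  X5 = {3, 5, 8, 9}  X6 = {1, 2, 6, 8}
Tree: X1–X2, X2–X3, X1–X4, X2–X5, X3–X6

Yes; width 3.

Vertex coverage: the bags together contain {1, 2, 3, 4, 5, 6, 7, 8, 9}, the full vertex set. Edge coverage: each edge of G has both endpoints in at least one bag. Running intersection: for every vertex, the bags containing it form a connected subtree. All three properties hold, so this is a valid tree decomposition of width max|bag| − 1 = 3, and hence tw(G) ≤ 3.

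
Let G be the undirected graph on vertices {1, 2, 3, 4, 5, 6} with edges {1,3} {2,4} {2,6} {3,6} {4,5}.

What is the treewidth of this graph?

A width-1 tree decomposition is:
Bags: B1 = {4, 5}  B2 = {2, 4}  B3 = {2, 6}  B4 = {3, 6}  B5 = {1, 3}
Tree: B1–B2, B2–B3, B3–B4, B4–B5
Every bag has size at most 2, so the width is 2 − 1 = 1 and tw(G) ≤ 1. G has an edge, so its treewidth is at least 1. Therefore the treewidth is 1.

1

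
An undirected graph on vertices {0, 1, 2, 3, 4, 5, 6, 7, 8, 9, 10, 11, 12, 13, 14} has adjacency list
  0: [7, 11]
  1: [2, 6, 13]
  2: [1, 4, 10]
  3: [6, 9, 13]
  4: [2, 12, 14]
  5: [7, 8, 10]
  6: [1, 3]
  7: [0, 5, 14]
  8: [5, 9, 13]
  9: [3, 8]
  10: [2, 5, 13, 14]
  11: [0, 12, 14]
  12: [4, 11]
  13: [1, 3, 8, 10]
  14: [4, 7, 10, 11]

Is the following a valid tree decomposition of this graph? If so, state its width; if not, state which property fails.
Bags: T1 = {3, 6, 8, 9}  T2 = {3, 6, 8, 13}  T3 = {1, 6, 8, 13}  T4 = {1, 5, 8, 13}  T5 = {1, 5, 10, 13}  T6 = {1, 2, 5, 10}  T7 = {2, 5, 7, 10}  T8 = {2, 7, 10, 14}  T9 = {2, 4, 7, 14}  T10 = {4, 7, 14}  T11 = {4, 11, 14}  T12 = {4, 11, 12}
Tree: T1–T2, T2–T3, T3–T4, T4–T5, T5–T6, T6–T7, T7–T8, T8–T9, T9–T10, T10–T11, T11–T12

No — vertex 0 appears in no bag.

A tree decomposition must satisfy three properties: every vertex lies in some bag; for every edge, both endpoints lie together in some bag; and for every vertex, the bags containing it form a connected subtree. Here vertex 0 appears in no bag, so the decomposition is invalid.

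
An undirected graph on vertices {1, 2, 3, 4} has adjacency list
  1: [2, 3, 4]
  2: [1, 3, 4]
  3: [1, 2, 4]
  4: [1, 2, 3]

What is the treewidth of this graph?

3

A width-3 tree decomposition is:
Bags: B1 = {1, 2, 3, 4}
Tree: (single bag)
With just one bag of size 4, the width is 4 − 1 = 3, so tw(G) ≤ 3. On the other hand G contains the 4-clique {1, 2, 3, 4}. A clique must lie in a single bag of any decomposition, so no decomposition can have width below 3. Therefore the treewidth is 3.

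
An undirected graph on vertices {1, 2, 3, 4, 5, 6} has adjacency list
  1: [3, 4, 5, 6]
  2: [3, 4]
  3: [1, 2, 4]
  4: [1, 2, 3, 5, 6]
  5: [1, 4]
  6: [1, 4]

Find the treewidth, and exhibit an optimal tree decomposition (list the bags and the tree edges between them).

The largest bag has 3 vertices, giving width 2; this decomposition certifies tw(G) ≤ 2. On the other hand G contains the 3-clique {1, 3, 4}. A clique must lie in a single bag of any decomposition, so no decomposition can have width below 2. Hence tw(G) = 2 exactly.

Treewidth 2.
One optimal decomposition is:
Bags: B1 = {1, 3, 4}  B2 = {1, 4, 5}  B3 = {1, 4, 6}  B4 = {2, 3, 4}
Tree: B1–B2, B2–B3, B1–B4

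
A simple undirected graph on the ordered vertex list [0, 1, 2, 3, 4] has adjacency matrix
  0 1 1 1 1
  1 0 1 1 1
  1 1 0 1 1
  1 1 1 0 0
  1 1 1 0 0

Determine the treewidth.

A width-3 tree decomposition is:
Bags: B1 = {0, 1, 2, 4}  B2 = {0, 1, 2, 3}
Tree: B1–B2
Every bag has size at most 4, so the width is 4 − 1 = 3 and tw(G) ≤ 3. For the lower bound, the 4 vertices {0, 1, 2, 3} are pairwise adjacent, and any tree decomposition puts a clique entirely inside one bag — forcing width ≥ 3. Therefore the treewidth is 3.

3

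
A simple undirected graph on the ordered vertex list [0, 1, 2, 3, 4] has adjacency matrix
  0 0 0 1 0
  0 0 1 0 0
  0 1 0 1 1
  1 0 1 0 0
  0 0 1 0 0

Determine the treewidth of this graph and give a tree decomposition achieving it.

Every bag has size at most 2, so the width is 2 − 1 = 1 and tw(G) ≤ 1. Any graph with an edge has treewidth ≥ 1, and G has the edge 4–2. The upper and lower bounds meet at 1, so that is the treewidth.

Treewidth 1.
Bags: B1 = {2, 4}  B2 = {2, 3}  B3 = {1, 2}  B4 = {0, 3}
Tree: B1–B2, B1–B3, B2–B4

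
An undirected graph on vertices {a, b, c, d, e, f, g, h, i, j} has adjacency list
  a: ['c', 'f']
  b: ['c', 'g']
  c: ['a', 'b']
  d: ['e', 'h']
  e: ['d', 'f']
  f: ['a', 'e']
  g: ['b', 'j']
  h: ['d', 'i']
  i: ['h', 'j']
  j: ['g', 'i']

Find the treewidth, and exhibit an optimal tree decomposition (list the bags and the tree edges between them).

Treewidth 2.
One optimal decomposition is:
Bags: B1 = {b, c, g}  B2 = {a, c, g}  B3 = {a, f, g}  B4 = {e, f, g}  B5 = {d, e, g}  B6 = {d, g, h}  B7 = {g, h, i}  B8 = {g, i, j}
Tree: B1–B2, B2–B3, B3–B4, B4–B5, B5–B6, B6–B7, B7–B8

Each bag holds 3 vertices, so the decomposition has width 2, which upper-bounds the treewidth. Since g–b–c–a–f–e–d–h–i–j–g is a cycle in G, G is not acyclic. Forests are exactly the graphs of treewidth ≤ 1, so tw(G) ≥ 2. Combining the bounds, tw(G) = 2.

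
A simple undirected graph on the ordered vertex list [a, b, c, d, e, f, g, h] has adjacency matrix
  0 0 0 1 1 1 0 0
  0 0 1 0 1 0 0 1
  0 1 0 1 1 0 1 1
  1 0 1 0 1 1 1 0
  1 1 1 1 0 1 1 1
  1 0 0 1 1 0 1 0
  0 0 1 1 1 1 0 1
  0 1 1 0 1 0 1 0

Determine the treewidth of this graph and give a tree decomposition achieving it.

Treewidth 3.
One such decomposition:
Bags: B1 = {d, e, f, g}  B2 = {a, d, e, f}  B3 = {c, d, e, g}  B4 = {c, e, g, h}  B5 = {b, c, e, h}
Tree: B1–B2, B1–B3, B3–B4, B4–B5

Every bag has size at most 4, so the width is 4 − 1 = 3 and tw(G) ≤ 3. Conversely, {c, d, e, g} is a clique of size 4, and the vertices of any clique must share a bag in every tree decomposition; so some bag has ≥ 4 vertices and tw(G) ≥ 3. Hence tw(G) = 3 exactly.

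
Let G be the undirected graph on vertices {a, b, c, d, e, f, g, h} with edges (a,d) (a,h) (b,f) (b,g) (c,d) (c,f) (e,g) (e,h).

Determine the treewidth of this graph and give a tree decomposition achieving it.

Each bag holds 3 vertices, so the decomposition has width 2, which upper-bounds the treewidth. The edges f–c–d–a–h–e–g–b–f form a cycle, so G is not a tree and its treewidth is at least 2. Combining the bounds, tw(G) = 2.

Treewidth 2.
One optimal decomposition is:
Bags: B1 = {c, d, f}  B2 = {a, d, f}  B3 = {a, f, h}  B4 = {e, f, h}  B5 = {e, f, g}  B6 = {b, f, g}
Tree: B1–B2, B2–B3, B3–B4, B4–B5, B5–B6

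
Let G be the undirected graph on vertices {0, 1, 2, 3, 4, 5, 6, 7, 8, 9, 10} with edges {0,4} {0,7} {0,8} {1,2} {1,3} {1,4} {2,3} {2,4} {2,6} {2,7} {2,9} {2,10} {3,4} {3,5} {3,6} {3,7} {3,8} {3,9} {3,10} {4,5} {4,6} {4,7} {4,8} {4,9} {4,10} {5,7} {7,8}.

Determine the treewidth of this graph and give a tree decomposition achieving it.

Treewidth 3.
Bags: B1 = {1, 2, 3, 4}  B2 = {2, 3, 4, 7}  B3 = {2, 3, 4, 6}  B4 = {2, 3, 4, 9}  B5 = {3, 4, 7, 8}  B6 = {3, 4, 5, 7}  B7 = {0, 4, 7, 8}  B8 = {2, 3, 4, 10}
Tree: B1–B2, B1–B3, B3–B4, B2–B5, B2–B6, B5–B7, B3–B8

Each bag holds 4 vertices, so the decomposition has width 3, which upper-bounds the treewidth. On the other hand G contains the 4-clique {0, 4, 7, 8}. A clique must lie in a single bag of any decomposition, so no decomposition can have width below 3. The upper and lower bounds meet at 3, so that is the treewidth.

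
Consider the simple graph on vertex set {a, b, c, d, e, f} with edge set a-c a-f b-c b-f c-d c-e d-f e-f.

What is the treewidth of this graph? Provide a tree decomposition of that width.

Treewidth 2.
One such decomposition:
Bags: B1 = {b, c, f}  B2 = {c, e, f}  B3 = {c, d, f}  B4 = {a, c, f}
Tree: B1–B2, B2–B3, B3–B4

The largest bag has 3 vertices, giving width 2; this decomposition certifies tw(G) ≤ 2. The edges b–f–e–c–b form a cycle, so G is not a tree and its treewidth is at least 2. Hence tw(G) = 2 exactly.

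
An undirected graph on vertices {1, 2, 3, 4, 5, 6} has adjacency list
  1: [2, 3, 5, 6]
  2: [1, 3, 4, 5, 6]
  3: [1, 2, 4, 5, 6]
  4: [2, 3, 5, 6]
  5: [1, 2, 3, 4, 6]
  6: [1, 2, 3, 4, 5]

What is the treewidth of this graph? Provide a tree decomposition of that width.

Treewidth 4.
Bags: B1 = {1, 2, 3, 5, 6}  B2 = {2, 3, 4, 5, 6}
Tree: B1–B2

Every bag has size at most 5, so the width is 5 − 1 = 4 and tw(G) ≤ 4. On the other hand G contains the 5-clique {1, 2, 3, 5, 6}. A clique must lie in a single bag of any decomposition, so no decomposition can have width below 4. Combining the bounds, tw(G) = 4.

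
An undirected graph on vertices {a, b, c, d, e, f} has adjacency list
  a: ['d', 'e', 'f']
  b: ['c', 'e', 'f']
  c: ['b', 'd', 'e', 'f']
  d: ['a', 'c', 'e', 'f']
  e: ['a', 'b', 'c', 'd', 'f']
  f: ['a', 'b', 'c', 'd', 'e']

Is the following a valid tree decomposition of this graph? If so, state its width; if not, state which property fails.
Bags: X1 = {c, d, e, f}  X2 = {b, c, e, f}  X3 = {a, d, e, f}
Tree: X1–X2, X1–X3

Vertex coverage: the bags together contain {a, b, c, d, e, f}, the full vertex set. Edge coverage: each edge of G has both endpoints in at least one bag. Running intersection: for every vertex, the bags containing it form a connected subtree. All three properties hold, so this is a valid tree decomposition of width max|bag| − 1 = 3, and hence tw(G) ≤ 3.

Yes; width 3.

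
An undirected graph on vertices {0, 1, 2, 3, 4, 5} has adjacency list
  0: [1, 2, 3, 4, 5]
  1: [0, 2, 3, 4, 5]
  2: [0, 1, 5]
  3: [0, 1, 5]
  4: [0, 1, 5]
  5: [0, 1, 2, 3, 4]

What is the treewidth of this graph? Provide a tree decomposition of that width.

Each bag holds 4 vertices, so the decomposition has width 3, which upper-bounds the treewidth. On the other hand G contains the 4-clique {0, 1, 2, 5}. A clique must lie in a single bag of any decomposition, so no decomposition can have width below 3. The upper and lower bounds meet at 3, so that is the treewidth.

Treewidth 3.
One such decomposition:
Bags: B1 = {0, 1, 4, 5}  B2 = {0, 1, 3, 5}  B3 = {0, 1, 2, 5}
Tree: B1–B2, B1–B3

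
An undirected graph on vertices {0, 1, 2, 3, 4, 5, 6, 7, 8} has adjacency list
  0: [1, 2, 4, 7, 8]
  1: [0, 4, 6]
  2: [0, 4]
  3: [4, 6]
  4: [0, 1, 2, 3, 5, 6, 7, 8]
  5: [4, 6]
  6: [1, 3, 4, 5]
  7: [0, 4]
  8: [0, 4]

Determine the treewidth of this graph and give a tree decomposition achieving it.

Every bag has size at most 3, so the width is 3 − 1 = 2 and tw(G) ≤ 2. On the other hand G contains the 3-clique {0, 4, 8}. A clique must lie in a single bag of any decomposition, so no decomposition can have width below 2. Hence tw(G) = 2 exactly.

Treewidth 2.
One such decomposition:
Bags: B1 = {0, 1, 4}  B2 = {1, 4, 6}  B3 = {0, 4, 7}  B4 = {0, 2, 4}  B5 = {0, 4, 8}  B6 = {3, 4, 6}  B7 = {4, 5, 6}
Tree: B1–B2, B1–B3, B1–B4, B4–B5, B2–B6, B6–B7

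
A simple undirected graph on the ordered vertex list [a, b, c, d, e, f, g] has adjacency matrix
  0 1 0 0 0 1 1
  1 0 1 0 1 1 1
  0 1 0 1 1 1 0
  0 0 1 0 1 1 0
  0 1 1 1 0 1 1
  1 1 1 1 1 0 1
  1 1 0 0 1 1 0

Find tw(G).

A width-3 tree decomposition is:
Bags: B1 = {b, e, f, g}  B2 = {b, c, e, f}  B3 = {c, d, e, f}  B4 = {a, b, f, g}
Tree: B1–B2, B2–B3, B1–B4
The largest bag has 4 vertices, giving width 3; this decomposition certifies tw(G) ≤ 3. For the lower bound, the 4 vertices {c, d, e, f} are pairwise adjacent, and any tree decomposition puts a clique entirely inside one bag — forcing width ≥ 3. Therefore the treewidth is 3.

3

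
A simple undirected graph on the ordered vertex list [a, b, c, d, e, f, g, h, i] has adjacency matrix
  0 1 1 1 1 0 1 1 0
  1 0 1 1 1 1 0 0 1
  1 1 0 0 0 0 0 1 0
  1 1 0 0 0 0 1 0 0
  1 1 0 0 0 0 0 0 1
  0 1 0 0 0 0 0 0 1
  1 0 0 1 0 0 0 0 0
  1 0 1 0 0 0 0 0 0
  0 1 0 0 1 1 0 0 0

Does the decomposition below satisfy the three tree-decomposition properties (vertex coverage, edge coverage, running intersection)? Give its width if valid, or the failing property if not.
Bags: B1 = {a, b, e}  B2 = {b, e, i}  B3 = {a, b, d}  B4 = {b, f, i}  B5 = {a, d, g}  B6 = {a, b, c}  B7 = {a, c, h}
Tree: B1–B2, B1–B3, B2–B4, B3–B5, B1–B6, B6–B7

Yes; width 2.

Vertex coverage: the bags together contain {a, b, c, d, e, f, g, h, i}, the full vertex set. Edge coverage: each edge of G has both endpoints in at least one bag. Running intersection: for every vertex, the bags containing it form a connected subtree. All three properties hold, so this is a valid tree decomposition of width max|bag| − 1 = 2, and hence tw(G) ≤ 2.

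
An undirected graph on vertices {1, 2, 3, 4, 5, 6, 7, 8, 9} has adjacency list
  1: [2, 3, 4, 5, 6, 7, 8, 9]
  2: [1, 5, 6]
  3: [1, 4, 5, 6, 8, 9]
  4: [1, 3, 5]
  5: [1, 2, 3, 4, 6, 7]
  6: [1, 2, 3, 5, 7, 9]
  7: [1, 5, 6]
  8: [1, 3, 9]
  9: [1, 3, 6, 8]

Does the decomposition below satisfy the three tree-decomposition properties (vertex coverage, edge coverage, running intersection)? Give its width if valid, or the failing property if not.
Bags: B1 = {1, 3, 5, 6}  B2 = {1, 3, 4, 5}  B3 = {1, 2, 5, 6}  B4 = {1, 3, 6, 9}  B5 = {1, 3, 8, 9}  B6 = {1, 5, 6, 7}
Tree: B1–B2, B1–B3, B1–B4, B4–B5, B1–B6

Every vertex of G appears in some bag (union = {1, 2, 3, 4, 5, 6, 7, 8, 9}); every edge is covered by a bag; and for each vertex v the set of bags containing v is connected in the bag tree. The decomposition is therefore valid. The largest bag has 4 vertices, so the width is 3.

Yes; width 3.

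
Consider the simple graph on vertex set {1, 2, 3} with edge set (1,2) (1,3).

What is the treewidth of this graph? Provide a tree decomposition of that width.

Treewidth 1.
One such decomposition:
Bags: B1 = {1, 2}  B2 = {1, 3}
Tree: B1–B2

Each bag holds 2 vertices, so the decomposition has width 1, which upper-bounds the treewidth. Since G has at least one edge (e.g. 1–2), it is not an edgeless graph, so tw(G) ≥ 1. Hence tw(G) = 1 exactly.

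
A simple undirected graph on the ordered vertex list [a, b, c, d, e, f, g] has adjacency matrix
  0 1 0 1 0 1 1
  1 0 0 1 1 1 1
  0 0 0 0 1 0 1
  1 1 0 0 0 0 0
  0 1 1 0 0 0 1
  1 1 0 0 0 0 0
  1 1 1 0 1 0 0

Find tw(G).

A width-2 tree decomposition is:
Bags: B1 = {a, b, g}  B2 = {b, e, g}  B3 = {c, e, g}  B4 = {a, b, d}  B5 = {a, b, f}
Tree: B1–B2, B2–B3, B1–B4, B1–B5
The largest bag has 3 vertices, giving width 2; this decomposition certifies tw(G) ≤ 2. Conversely, {c, e, g} is a clique of size 3, and the vertices of any clique must share a bag in every tree decomposition; so some bag has ≥ 3 vertices and tw(G) ≥ 2. The upper and lower bounds meet at 2, so that is the treewidth.

2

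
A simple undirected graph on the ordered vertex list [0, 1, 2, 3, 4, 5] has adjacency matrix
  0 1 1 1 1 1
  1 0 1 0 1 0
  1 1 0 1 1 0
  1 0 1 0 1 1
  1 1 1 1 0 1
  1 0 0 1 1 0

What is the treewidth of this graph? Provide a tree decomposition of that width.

Treewidth 3.
One such decomposition:
Bags: B1 = {0, 2, 3, 4}  B2 = {0, 1, 2, 4}  B3 = {0, 3, 4, 5}
Tree: B1–B2, B1–B3

Every bag has size at most 4, so the width is 4 − 1 = 3 and tw(G) ≤ 3. Conversely, {0, 1, 2, 4} is a clique of size 4, and the vertices of any clique must share a bag in every tree decomposition; so some bag has ≥ 4 vertices and tw(G) ≥ 3. Hence tw(G) = 3 exactly.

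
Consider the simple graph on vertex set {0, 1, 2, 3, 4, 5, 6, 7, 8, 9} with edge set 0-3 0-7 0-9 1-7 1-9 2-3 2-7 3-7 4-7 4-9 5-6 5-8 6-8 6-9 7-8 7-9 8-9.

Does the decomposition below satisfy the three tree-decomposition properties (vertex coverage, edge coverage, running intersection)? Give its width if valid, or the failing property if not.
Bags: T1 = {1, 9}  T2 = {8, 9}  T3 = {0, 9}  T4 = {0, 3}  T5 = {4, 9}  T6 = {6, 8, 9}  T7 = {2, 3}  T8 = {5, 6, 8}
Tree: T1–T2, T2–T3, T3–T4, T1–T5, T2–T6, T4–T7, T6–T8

No — vertex 7 appears in no bag.

A tree decomposition must satisfy three properties: every vertex lies in some bag; for every edge, both endpoints lie together in some bag; and for every vertex, the bags containing it form a connected subtree. Here vertex 7 appears in no bag, so the decomposition is invalid.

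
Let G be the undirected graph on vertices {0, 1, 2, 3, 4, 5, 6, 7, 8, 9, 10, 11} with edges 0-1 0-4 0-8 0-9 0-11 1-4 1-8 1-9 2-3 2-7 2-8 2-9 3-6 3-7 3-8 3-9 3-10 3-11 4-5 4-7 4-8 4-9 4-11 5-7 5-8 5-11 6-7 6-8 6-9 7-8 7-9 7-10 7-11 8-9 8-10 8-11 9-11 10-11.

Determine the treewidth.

4

A width-4 tree decomposition is:
Bags: B1 = {4, 7, 8, 9, 11}  B2 = {3, 7, 8, 9, 11}  B3 = {0, 4, 8, 9, 11}  B4 = {2, 3, 7, 8, 9}  B5 = {3, 6, 7, 8, 9}  B6 = {3, 7, 8, 10, 11}  B7 = {0, 1, 4, 8, 9}  B8 = {4, 5, 7, 8, 11}
Tree: B1–B2, B1–B3, B2–B4, B4–B5, B2–B6, B3–B7, B1–B8
Every bag has size at most 5, so the width is 5 − 1 = 4 and tw(G) ≤ 4. Conversely, {0, 1, 4, 8, 9} is a clique of size 5, and the vertices of any clique must share a bag in every tree decomposition; so some bag has ≥ 5 vertices and tw(G) ≥ 4. Combining the bounds, tw(G) = 4.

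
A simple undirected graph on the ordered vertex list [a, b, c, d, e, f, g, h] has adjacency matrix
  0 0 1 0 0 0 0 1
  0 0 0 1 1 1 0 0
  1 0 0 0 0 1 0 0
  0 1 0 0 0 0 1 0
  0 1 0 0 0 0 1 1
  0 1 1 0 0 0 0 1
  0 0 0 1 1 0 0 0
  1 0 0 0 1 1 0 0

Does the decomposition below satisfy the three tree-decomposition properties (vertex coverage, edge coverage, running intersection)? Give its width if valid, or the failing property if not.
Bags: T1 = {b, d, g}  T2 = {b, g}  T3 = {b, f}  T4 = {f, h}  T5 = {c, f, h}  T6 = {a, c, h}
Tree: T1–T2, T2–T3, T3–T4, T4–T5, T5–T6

A tree decomposition must satisfy three properties: every vertex lies in some bag; for every edge, both endpoints lie together in some bag; and for every vertex, the bags containing it form a connected subtree. Here vertex e appears in no bag, so the decomposition is invalid.

No — vertex e appears in no bag.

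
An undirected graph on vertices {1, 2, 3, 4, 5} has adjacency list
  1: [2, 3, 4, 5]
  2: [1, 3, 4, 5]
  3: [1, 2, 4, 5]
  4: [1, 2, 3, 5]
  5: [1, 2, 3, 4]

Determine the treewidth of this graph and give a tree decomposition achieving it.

With just one bag of size 5, the width is 5 − 1 = 4, so tw(G) ≤ 4. Conversely, {1, 2, 3, 4, 5} is a clique of size 5, and the vertices of any clique must share a bag in every tree decomposition; so some bag has ≥ 5 vertices and tw(G) ≥ 4. The upper and lower bounds meet at 4, so that is the treewidth.

Treewidth 4.
One such decomposition:
Bags: B1 = {1, 2, 3, 4, 5}
Tree: (single bag)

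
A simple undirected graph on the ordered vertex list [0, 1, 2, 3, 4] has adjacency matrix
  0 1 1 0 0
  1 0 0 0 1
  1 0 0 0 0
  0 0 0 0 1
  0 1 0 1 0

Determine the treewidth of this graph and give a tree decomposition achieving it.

Every bag has size at most 2, so the width is 2 − 1 = 1 and tw(G) ≤ 1. G has an edge, so its treewidth is at least 1. Therefore the treewidth is 1.

Treewidth 1.
Bags: B1 = {3, 4}  B2 = {1, 4}  B3 = {0, 1}  B4 = {0, 2}
Tree: B1–B2, B2–B3, B3–B4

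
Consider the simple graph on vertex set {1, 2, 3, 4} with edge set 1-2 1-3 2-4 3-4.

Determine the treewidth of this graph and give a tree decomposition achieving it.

Treewidth 2.
One such decomposition:
Bags: B1 = {1, 2, 4}  B2 = {1, 3, 4}
Tree: B1–B2

Each bag holds 3 vertices, so the decomposition has width 2, which upper-bounds the treewidth. The edges 4–2–1–3–4 form a cycle, so G is not a tree and its treewidth is at least 2. The upper and lower bounds meet at 2, so that is the treewidth.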